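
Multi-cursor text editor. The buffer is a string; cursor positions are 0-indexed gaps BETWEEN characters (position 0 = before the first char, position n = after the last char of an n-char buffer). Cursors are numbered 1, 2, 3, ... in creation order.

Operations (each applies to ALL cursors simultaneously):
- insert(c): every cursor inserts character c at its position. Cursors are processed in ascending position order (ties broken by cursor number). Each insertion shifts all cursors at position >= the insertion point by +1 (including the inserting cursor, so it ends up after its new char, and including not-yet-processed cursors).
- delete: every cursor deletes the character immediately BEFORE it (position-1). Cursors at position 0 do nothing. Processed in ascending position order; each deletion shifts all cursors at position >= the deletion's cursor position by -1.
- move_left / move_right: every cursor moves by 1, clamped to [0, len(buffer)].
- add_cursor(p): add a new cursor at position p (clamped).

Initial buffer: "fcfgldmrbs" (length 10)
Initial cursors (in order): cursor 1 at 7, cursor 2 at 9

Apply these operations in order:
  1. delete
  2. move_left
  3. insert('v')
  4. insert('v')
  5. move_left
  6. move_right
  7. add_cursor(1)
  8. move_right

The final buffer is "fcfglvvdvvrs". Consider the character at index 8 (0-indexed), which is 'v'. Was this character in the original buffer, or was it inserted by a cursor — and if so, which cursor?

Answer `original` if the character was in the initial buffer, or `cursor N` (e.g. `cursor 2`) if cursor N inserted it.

After op 1 (delete): buffer="fcfgldrs" (len 8), cursors c1@6 c2@7, authorship ........
After op 2 (move_left): buffer="fcfgldrs" (len 8), cursors c1@5 c2@6, authorship ........
After op 3 (insert('v')): buffer="fcfglvdvrs" (len 10), cursors c1@6 c2@8, authorship .....1.2..
After op 4 (insert('v')): buffer="fcfglvvdvvrs" (len 12), cursors c1@7 c2@10, authorship .....11.22..
After op 5 (move_left): buffer="fcfglvvdvvrs" (len 12), cursors c1@6 c2@9, authorship .....11.22..
After op 6 (move_right): buffer="fcfglvvdvvrs" (len 12), cursors c1@7 c2@10, authorship .....11.22..
After op 7 (add_cursor(1)): buffer="fcfglvvdvvrs" (len 12), cursors c3@1 c1@7 c2@10, authorship .....11.22..
After op 8 (move_right): buffer="fcfglvvdvvrs" (len 12), cursors c3@2 c1@8 c2@11, authorship .....11.22..
Authorship (.=original, N=cursor N): . . . . . 1 1 . 2 2 . .
Index 8: author = 2

Answer: cursor 2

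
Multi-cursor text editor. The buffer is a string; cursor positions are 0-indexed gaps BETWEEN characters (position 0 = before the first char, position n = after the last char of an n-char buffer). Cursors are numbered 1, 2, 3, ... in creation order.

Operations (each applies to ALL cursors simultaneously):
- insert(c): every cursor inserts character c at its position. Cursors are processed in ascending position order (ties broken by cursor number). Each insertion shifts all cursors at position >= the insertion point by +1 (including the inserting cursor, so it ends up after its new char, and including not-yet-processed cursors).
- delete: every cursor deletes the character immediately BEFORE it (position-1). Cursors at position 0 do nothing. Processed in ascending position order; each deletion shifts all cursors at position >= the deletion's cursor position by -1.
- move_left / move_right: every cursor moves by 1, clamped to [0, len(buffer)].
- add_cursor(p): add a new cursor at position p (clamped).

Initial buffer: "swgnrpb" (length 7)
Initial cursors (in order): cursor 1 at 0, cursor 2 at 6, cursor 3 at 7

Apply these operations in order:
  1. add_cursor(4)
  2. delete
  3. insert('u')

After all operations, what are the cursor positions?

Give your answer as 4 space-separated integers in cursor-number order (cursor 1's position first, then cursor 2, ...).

Answer: 1 8 8 5

Derivation:
After op 1 (add_cursor(4)): buffer="swgnrpb" (len 7), cursors c1@0 c4@4 c2@6 c3@7, authorship .......
After op 2 (delete): buffer="swgr" (len 4), cursors c1@0 c4@3 c2@4 c3@4, authorship ....
After op 3 (insert('u')): buffer="uswguruu" (len 8), cursors c1@1 c4@5 c2@8 c3@8, authorship 1...4.23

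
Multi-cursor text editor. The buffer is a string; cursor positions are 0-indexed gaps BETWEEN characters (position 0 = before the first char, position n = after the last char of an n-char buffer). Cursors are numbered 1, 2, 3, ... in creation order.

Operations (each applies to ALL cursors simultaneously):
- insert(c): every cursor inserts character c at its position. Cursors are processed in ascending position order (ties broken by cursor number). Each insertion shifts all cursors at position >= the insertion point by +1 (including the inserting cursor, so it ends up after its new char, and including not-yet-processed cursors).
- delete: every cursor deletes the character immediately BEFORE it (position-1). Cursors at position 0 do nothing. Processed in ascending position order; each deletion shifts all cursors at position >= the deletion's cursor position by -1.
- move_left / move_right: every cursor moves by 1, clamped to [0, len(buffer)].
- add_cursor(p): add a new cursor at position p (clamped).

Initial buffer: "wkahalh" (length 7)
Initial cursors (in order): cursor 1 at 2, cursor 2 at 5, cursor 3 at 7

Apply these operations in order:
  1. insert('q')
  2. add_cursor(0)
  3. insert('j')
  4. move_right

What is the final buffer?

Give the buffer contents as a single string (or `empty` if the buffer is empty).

After op 1 (insert('q')): buffer="wkqahaqlhq" (len 10), cursors c1@3 c2@7 c3@10, authorship ..1...2..3
After op 2 (add_cursor(0)): buffer="wkqahaqlhq" (len 10), cursors c4@0 c1@3 c2@7 c3@10, authorship ..1...2..3
After op 3 (insert('j')): buffer="jwkqjahaqjlhqj" (len 14), cursors c4@1 c1@5 c2@10 c3@14, authorship 4..11...22..33
After op 4 (move_right): buffer="jwkqjahaqjlhqj" (len 14), cursors c4@2 c1@6 c2@11 c3@14, authorship 4..11...22..33

Answer: jwkqjahaqjlhqj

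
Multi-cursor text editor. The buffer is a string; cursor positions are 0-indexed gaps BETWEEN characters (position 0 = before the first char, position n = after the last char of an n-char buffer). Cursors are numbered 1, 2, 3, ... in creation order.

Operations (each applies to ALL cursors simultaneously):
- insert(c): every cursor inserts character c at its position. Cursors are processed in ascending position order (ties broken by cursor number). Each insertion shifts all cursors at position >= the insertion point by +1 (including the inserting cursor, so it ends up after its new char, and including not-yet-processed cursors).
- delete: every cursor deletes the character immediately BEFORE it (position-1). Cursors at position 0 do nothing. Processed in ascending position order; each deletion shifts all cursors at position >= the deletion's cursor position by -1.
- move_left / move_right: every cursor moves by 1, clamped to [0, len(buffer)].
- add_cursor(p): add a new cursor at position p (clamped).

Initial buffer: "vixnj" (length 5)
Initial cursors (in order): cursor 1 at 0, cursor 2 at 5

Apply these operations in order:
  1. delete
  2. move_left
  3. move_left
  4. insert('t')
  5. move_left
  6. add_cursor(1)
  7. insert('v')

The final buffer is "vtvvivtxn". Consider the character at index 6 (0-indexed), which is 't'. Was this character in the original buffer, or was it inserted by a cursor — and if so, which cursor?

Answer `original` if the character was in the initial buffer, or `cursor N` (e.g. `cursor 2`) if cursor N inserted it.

After op 1 (delete): buffer="vixn" (len 4), cursors c1@0 c2@4, authorship ....
After op 2 (move_left): buffer="vixn" (len 4), cursors c1@0 c2@3, authorship ....
After op 3 (move_left): buffer="vixn" (len 4), cursors c1@0 c2@2, authorship ....
After op 4 (insert('t')): buffer="tvitxn" (len 6), cursors c1@1 c2@4, authorship 1..2..
After op 5 (move_left): buffer="tvitxn" (len 6), cursors c1@0 c2@3, authorship 1..2..
After op 6 (add_cursor(1)): buffer="tvitxn" (len 6), cursors c1@0 c3@1 c2@3, authorship 1..2..
After op 7 (insert('v')): buffer="vtvvivtxn" (len 9), cursors c1@1 c3@3 c2@6, authorship 113..22..
Authorship (.=original, N=cursor N): 1 1 3 . . 2 2 . .
Index 6: author = 2

Answer: cursor 2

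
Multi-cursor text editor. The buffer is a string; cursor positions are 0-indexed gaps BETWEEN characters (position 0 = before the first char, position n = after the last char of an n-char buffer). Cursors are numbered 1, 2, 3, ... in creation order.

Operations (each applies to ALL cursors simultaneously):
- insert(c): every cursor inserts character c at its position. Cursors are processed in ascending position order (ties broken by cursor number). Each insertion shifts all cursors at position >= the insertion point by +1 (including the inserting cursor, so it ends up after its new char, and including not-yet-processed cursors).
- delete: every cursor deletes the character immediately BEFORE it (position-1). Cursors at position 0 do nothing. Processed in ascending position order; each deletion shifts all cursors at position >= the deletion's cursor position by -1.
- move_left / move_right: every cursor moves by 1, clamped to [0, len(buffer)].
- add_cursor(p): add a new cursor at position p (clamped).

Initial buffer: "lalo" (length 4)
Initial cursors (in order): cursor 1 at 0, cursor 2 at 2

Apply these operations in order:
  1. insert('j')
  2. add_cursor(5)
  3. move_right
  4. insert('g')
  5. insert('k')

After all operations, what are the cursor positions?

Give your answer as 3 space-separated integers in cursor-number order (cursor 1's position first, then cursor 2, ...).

After op 1 (insert('j')): buffer="jlajlo" (len 6), cursors c1@1 c2@4, authorship 1..2..
After op 2 (add_cursor(5)): buffer="jlajlo" (len 6), cursors c1@1 c2@4 c3@5, authorship 1..2..
After op 3 (move_right): buffer="jlajlo" (len 6), cursors c1@2 c2@5 c3@6, authorship 1..2..
After op 4 (insert('g')): buffer="jlgajlgog" (len 9), cursors c1@3 c2@7 c3@9, authorship 1.1.2.2.3
After op 5 (insert('k')): buffer="jlgkajlgkogk" (len 12), cursors c1@4 c2@9 c3@12, authorship 1.11.2.22.33

Answer: 4 9 12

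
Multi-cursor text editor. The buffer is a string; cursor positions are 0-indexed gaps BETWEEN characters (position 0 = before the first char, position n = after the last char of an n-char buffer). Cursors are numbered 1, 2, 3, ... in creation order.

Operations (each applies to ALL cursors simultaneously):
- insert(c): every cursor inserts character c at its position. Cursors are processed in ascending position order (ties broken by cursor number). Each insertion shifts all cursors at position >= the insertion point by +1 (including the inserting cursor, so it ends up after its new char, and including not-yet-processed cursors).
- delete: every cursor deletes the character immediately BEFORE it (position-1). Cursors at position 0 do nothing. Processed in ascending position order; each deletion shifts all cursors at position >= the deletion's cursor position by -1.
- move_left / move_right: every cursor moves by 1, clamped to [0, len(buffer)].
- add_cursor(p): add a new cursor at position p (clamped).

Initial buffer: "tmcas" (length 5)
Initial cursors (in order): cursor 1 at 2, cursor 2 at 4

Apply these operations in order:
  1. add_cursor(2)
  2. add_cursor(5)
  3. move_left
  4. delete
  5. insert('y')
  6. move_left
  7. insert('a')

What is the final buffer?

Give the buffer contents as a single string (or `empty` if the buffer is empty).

Answer: yaaymyaays

Derivation:
After op 1 (add_cursor(2)): buffer="tmcas" (len 5), cursors c1@2 c3@2 c2@4, authorship .....
After op 2 (add_cursor(5)): buffer="tmcas" (len 5), cursors c1@2 c3@2 c2@4 c4@5, authorship .....
After op 3 (move_left): buffer="tmcas" (len 5), cursors c1@1 c3@1 c2@3 c4@4, authorship .....
After op 4 (delete): buffer="ms" (len 2), cursors c1@0 c3@0 c2@1 c4@1, authorship ..
After op 5 (insert('y')): buffer="yymyys" (len 6), cursors c1@2 c3@2 c2@5 c4@5, authorship 13.24.
After op 6 (move_left): buffer="yymyys" (len 6), cursors c1@1 c3@1 c2@4 c4@4, authorship 13.24.
After op 7 (insert('a')): buffer="yaaymyaays" (len 10), cursors c1@3 c3@3 c2@8 c4@8, authorship 1133.2244.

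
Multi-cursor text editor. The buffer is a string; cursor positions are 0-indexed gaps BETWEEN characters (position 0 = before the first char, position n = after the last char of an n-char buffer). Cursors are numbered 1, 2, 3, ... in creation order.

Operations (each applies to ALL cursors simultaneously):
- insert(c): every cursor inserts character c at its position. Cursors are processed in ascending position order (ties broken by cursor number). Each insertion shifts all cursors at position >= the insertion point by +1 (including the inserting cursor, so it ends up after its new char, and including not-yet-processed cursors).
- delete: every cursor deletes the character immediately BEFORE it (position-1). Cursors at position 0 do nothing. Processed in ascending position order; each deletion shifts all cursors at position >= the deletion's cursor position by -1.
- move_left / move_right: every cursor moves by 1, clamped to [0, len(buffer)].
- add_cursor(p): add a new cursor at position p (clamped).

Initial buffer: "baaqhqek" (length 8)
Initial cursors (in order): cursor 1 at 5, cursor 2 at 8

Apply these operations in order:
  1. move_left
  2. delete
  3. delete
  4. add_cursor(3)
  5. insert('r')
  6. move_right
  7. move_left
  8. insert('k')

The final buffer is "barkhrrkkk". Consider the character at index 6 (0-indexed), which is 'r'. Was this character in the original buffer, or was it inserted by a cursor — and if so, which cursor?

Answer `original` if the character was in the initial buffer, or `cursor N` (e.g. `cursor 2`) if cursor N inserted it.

After op 1 (move_left): buffer="baaqhqek" (len 8), cursors c1@4 c2@7, authorship ........
After op 2 (delete): buffer="baahqk" (len 6), cursors c1@3 c2@5, authorship ......
After op 3 (delete): buffer="bahk" (len 4), cursors c1@2 c2@3, authorship ....
After op 4 (add_cursor(3)): buffer="bahk" (len 4), cursors c1@2 c2@3 c3@3, authorship ....
After op 5 (insert('r')): buffer="barhrrk" (len 7), cursors c1@3 c2@6 c3@6, authorship ..1.23.
After op 6 (move_right): buffer="barhrrk" (len 7), cursors c1@4 c2@7 c3@7, authorship ..1.23.
After op 7 (move_left): buffer="barhrrk" (len 7), cursors c1@3 c2@6 c3@6, authorship ..1.23.
After op 8 (insert('k')): buffer="barkhrrkkk" (len 10), cursors c1@4 c2@9 c3@9, authorship ..11.2323.
Authorship (.=original, N=cursor N): . . 1 1 . 2 3 2 3 .
Index 6: author = 3

Answer: cursor 3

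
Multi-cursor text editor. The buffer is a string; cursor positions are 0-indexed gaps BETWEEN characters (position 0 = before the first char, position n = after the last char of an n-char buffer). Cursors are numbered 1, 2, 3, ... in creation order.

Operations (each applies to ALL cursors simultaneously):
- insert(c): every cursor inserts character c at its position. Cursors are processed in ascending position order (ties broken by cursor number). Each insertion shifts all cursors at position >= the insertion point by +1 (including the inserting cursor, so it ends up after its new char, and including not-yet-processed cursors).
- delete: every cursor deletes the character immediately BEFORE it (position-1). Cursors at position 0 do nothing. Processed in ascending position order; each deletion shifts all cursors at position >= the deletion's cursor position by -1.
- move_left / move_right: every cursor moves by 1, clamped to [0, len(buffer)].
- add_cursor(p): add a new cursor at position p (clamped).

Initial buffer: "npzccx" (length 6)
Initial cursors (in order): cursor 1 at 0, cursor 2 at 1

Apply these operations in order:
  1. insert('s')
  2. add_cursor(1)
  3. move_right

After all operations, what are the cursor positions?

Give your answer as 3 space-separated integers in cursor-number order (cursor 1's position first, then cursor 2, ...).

After op 1 (insert('s')): buffer="snspzccx" (len 8), cursors c1@1 c2@3, authorship 1.2.....
After op 2 (add_cursor(1)): buffer="snspzccx" (len 8), cursors c1@1 c3@1 c2@3, authorship 1.2.....
After op 3 (move_right): buffer="snspzccx" (len 8), cursors c1@2 c3@2 c2@4, authorship 1.2.....

Answer: 2 4 2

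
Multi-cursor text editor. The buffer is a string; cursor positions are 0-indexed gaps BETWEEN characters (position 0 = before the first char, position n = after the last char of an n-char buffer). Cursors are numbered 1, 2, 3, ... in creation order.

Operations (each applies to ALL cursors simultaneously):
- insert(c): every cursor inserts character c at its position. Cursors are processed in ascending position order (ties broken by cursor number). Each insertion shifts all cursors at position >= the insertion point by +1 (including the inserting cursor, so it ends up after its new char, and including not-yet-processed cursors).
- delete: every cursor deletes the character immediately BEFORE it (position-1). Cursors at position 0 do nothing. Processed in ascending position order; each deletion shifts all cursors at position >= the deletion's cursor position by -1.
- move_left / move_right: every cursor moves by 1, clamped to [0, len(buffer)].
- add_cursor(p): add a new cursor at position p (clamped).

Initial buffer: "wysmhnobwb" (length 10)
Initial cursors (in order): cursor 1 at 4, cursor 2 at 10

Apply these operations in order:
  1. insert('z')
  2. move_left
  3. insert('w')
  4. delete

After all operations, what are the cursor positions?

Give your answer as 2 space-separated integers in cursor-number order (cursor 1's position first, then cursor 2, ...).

After op 1 (insert('z')): buffer="wysmzhnobwbz" (len 12), cursors c1@5 c2@12, authorship ....1......2
After op 2 (move_left): buffer="wysmzhnobwbz" (len 12), cursors c1@4 c2@11, authorship ....1......2
After op 3 (insert('w')): buffer="wysmwzhnobwbwz" (len 14), cursors c1@5 c2@13, authorship ....11......22
After op 4 (delete): buffer="wysmzhnobwbz" (len 12), cursors c1@4 c2@11, authorship ....1......2

Answer: 4 11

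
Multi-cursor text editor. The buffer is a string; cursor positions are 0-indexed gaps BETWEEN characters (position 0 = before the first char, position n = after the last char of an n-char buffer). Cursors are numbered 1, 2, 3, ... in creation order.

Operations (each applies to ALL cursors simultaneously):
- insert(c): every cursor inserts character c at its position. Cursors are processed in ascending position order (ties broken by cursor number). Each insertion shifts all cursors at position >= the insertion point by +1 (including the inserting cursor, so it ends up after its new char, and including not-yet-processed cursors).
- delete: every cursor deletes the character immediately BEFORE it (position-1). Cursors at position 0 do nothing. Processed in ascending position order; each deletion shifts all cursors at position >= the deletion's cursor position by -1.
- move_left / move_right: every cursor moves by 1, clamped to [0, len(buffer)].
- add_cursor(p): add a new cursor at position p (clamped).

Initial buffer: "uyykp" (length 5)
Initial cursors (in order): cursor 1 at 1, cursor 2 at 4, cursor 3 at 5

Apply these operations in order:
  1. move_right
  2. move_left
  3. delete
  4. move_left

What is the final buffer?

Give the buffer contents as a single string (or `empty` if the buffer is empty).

After op 1 (move_right): buffer="uyykp" (len 5), cursors c1@2 c2@5 c3@5, authorship .....
After op 2 (move_left): buffer="uyykp" (len 5), cursors c1@1 c2@4 c3@4, authorship .....
After op 3 (delete): buffer="yp" (len 2), cursors c1@0 c2@1 c3@1, authorship ..
After op 4 (move_left): buffer="yp" (len 2), cursors c1@0 c2@0 c3@0, authorship ..

Answer: yp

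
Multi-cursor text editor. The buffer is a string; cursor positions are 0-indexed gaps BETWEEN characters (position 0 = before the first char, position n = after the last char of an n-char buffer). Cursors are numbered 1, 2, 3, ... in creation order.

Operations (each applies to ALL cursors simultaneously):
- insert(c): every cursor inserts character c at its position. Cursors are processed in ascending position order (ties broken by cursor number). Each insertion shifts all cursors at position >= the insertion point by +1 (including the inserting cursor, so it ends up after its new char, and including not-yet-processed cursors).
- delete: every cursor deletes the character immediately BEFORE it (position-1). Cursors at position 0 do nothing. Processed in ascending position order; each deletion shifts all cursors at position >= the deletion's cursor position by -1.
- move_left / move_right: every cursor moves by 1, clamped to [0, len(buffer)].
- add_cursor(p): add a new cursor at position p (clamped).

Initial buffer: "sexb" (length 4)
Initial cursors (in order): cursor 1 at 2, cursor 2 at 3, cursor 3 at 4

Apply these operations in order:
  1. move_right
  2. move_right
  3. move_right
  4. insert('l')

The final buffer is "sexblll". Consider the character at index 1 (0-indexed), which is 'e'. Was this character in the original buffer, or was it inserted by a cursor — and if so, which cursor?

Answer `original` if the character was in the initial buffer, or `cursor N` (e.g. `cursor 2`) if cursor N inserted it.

After op 1 (move_right): buffer="sexb" (len 4), cursors c1@3 c2@4 c3@4, authorship ....
After op 2 (move_right): buffer="sexb" (len 4), cursors c1@4 c2@4 c3@4, authorship ....
After op 3 (move_right): buffer="sexb" (len 4), cursors c1@4 c2@4 c3@4, authorship ....
After op 4 (insert('l')): buffer="sexblll" (len 7), cursors c1@7 c2@7 c3@7, authorship ....123
Authorship (.=original, N=cursor N): . . . . 1 2 3
Index 1: author = original

Answer: original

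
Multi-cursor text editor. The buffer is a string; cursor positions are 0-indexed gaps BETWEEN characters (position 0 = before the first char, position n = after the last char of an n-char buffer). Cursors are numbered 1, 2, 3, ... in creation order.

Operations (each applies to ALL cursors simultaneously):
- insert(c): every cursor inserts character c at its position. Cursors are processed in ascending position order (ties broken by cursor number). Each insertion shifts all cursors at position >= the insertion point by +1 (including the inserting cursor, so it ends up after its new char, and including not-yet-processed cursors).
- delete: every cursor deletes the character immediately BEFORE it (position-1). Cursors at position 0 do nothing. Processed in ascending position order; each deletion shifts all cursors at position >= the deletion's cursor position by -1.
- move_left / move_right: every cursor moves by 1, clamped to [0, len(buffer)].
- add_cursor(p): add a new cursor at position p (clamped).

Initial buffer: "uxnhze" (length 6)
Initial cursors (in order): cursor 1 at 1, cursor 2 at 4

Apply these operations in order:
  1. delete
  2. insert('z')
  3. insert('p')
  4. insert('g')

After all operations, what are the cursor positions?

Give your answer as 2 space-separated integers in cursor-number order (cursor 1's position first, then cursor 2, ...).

Answer: 3 8

Derivation:
After op 1 (delete): buffer="xnze" (len 4), cursors c1@0 c2@2, authorship ....
After op 2 (insert('z')): buffer="zxnzze" (len 6), cursors c1@1 c2@4, authorship 1..2..
After op 3 (insert('p')): buffer="zpxnzpze" (len 8), cursors c1@2 c2@6, authorship 11..22..
After op 4 (insert('g')): buffer="zpgxnzpgze" (len 10), cursors c1@3 c2@8, authorship 111..222..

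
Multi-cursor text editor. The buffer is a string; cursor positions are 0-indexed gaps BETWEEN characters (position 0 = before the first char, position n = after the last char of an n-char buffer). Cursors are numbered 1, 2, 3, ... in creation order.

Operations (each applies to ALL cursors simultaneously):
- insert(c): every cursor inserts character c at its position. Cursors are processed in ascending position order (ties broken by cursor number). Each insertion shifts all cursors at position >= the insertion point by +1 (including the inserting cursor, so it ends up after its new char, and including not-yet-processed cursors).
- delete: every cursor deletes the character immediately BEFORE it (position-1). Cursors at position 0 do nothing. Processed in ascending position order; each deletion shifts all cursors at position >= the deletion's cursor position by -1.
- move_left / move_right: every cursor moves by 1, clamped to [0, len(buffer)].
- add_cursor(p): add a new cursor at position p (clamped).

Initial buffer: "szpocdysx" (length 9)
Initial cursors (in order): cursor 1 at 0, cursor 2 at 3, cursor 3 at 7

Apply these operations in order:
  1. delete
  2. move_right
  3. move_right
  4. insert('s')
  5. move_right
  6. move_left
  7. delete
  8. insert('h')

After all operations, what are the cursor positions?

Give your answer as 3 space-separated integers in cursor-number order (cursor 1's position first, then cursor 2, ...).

After op 1 (delete): buffer="szocdsx" (len 7), cursors c1@0 c2@2 c3@5, authorship .......
After op 2 (move_right): buffer="szocdsx" (len 7), cursors c1@1 c2@3 c3@6, authorship .......
After op 3 (move_right): buffer="szocdsx" (len 7), cursors c1@2 c2@4 c3@7, authorship .......
After op 4 (insert('s')): buffer="szsocsdsxs" (len 10), cursors c1@3 c2@6 c3@10, authorship ..1..2...3
After op 5 (move_right): buffer="szsocsdsxs" (len 10), cursors c1@4 c2@7 c3@10, authorship ..1..2...3
After op 6 (move_left): buffer="szsocsdsxs" (len 10), cursors c1@3 c2@6 c3@9, authorship ..1..2...3
After op 7 (delete): buffer="szocdss" (len 7), cursors c1@2 c2@4 c3@6, authorship ......3
After op 8 (insert('h')): buffer="szhochdshs" (len 10), cursors c1@3 c2@6 c3@9, authorship ..1..2..33

Answer: 3 6 9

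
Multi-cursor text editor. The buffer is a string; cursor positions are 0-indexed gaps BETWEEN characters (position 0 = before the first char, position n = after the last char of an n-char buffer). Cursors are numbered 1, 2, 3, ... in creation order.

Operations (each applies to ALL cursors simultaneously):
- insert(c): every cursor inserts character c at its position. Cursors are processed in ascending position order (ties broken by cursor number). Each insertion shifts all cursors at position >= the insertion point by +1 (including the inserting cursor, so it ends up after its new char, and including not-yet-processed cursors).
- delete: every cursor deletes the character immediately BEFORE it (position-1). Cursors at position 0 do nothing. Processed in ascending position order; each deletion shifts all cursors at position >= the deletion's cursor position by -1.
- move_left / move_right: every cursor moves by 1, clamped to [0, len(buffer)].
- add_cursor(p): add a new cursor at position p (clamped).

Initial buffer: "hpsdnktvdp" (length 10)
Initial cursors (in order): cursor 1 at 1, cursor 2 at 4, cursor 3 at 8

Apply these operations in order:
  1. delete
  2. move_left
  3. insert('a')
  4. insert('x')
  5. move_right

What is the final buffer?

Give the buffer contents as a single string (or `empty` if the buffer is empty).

After op 1 (delete): buffer="psnktdp" (len 7), cursors c1@0 c2@2 c3@5, authorship .......
After op 2 (move_left): buffer="psnktdp" (len 7), cursors c1@0 c2@1 c3@4, authorship .......
After op 3 (insert('a')): buffer="apasnkatdp" (len 10), cursors c1@1 c2@3 c3@7, authorship 1.2...3...
After op 4 (insert('x')): buffer="axpaxsnkaxtdp" (len 13), cursors c1@2 c2@5 c3@10, authorship 11.22...33...
After op 5 (move_right): buffer="axpaxsnkaxtdp" (len 13), cursors c1@3 c2@6 c3@11, authorship 11.22...33...

Answer: axpaxsnkaxtdp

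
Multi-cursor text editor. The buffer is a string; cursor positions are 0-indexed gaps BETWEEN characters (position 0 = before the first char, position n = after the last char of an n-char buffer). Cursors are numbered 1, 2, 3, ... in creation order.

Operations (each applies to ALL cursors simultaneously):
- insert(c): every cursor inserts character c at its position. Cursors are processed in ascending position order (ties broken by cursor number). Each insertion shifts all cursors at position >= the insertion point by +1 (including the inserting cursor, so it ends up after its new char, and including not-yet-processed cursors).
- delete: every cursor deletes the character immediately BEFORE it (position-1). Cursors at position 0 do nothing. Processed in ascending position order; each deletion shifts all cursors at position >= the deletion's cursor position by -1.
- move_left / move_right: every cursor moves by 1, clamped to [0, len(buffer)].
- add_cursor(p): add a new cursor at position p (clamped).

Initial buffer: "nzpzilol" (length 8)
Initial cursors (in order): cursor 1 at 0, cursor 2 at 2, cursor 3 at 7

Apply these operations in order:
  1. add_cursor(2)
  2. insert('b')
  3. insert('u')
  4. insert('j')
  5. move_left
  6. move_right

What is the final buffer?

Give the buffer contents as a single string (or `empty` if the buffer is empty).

Answer: bujnzbbuujjpzilobujl

Derivation:
After op 1 (add_cursor(2)): buffer="nzpzilol" (len 8), cursors c1@0 c2@2 c4@2 c3@7, authorship ........
After op 2 (insert('b')): buffer="bnzbbpzilobl" (len 12), cursors c1@1 c2@5 c4@5 c3@11, authorship 1..24.....3.
After op 3 (insert('u')): buffer="bunzbbuupzilobul" (len 16), cursors c1@2 c2@8 c4@8 c3@15, authorship 11..2424.....33.
After op 4 (insert('j')): buffer="bujnzbbuujjpzilobujl" (len 20), cursors c1@3 c2@11 c4@11 c3@19, authorship 111..242424.....333.
After op 5 (move_left): buffer="bujnzbbuujjpzilobujl" (len 20), cursors c1@2 c2@10 c4@10 c3@18, authorship 111..242424.....333.
After op 6 (move_right): buffer="bujnzbbuujjpzilobujl" (len 20), cursors c1@3 c2@11 c4@11 c3@19, authorship 111..242424.....333.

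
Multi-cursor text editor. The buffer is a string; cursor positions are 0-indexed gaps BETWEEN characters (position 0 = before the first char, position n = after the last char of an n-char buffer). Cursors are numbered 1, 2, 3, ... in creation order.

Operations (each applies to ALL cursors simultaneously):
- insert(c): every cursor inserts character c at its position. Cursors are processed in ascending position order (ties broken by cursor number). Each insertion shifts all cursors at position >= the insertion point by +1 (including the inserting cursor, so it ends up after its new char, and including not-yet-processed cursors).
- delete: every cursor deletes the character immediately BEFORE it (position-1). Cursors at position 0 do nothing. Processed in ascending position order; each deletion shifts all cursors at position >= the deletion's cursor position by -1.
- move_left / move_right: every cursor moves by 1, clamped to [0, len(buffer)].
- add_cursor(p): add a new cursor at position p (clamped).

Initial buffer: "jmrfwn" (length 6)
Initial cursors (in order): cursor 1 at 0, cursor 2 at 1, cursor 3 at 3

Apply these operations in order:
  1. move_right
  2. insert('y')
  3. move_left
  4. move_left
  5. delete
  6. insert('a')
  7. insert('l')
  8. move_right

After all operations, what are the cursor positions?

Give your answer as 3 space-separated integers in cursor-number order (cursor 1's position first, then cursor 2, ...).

Answer: 3 6 10

Derivation:
After op 1 (move_right): buffer="jmrfwn" (len 6), cursors c1@1 c2@2 c3@4, authorship ......
After op 2 (insert('y')): buffer="jymyrfywn" (len 9), cursors c1@2 c2@4 c3@7, authorship .1.2..3..
After op 3 (move_left): buffer="jymyrfywn" (len 9), cursors c1@1 c2@3 c3@6, authorship .1.2..3..
After op 4 (move_left): buffer="jymyrfywn" (len 9), cursors c1@0 c2@2 c3@5, authorship .1.2..3..
After op 5 (delete): buffer="jmyfywn" (len 7), cursors c1@0 c2@1 c3@3, authorship ..2.3..
After op 6 (insert('a')): buffer="ajamyafywn" (len 10), cursors c1@1 c2@3 c3@6, authorship 1.2.23.3..
After op 7 (insert('l')): buffer="aljalmyalfywn" (len 13), cursors c1@2 c2@5 c3@9, authorship 11.22.233.3..
After op 8 (move_right): buffer="aljalmyalfywn" (len 13), cursors c1@3 c2@6 c3@10, authorship 11.22.233.3..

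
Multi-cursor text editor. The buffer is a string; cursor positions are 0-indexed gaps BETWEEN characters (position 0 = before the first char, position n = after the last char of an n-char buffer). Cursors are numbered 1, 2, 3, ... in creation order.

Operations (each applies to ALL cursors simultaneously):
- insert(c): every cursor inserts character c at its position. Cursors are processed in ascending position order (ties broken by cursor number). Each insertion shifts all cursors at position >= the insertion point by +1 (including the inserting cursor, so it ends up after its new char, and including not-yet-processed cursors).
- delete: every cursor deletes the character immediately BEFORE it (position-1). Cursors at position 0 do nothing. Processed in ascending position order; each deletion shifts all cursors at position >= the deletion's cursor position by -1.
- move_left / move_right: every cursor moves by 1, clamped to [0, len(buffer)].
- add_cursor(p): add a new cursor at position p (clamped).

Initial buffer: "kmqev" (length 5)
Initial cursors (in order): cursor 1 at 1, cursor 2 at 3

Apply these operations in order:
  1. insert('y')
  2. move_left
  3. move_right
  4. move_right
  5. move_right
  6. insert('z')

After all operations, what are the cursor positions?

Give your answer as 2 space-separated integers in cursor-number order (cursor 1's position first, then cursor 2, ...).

Answer: 5 9

Derivation:
After op 1 (insert('y')): buffer="kymqyev" (len 7), cursors c1@2 c2@5, authorship .1..2..
After op 2 (move_left): buffer="kymqyev" (len 7), cursors c1@1 c2@4, authorship .1..2..
After op 3 (move_right): buffer="kymqyev" (len 7), cursors c1@2 c2@5, authorship .1..2..
After op 4 (move_right): buffer="kymqyev" (len 7), cursors c1@3 c2@6, authorship .1..2..
After op 5 (move_right): buffer="kymqyev" (len 7), cursors c1@4 c2@7, authorship .1..2..
After op 6 (insert('z')): buffer="kymqzyevz" (len 9), cursors c1@5 c2@9, authorship .1..12..2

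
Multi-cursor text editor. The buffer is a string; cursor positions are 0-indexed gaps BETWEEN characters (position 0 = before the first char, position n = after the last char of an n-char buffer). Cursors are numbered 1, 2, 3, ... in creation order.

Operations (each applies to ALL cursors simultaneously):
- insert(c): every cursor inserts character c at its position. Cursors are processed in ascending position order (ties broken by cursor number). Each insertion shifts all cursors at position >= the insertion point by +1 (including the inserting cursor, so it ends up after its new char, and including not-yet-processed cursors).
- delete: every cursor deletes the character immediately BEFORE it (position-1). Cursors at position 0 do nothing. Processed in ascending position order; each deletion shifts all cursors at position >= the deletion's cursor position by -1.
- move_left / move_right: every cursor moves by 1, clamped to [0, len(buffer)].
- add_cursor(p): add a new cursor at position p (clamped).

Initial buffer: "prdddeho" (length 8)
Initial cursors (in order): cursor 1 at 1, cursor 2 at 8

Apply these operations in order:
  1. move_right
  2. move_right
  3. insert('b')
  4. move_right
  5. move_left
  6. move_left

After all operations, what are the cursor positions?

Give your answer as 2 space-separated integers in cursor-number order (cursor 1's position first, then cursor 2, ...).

Answer: 3 8

Derivation:
After op 1 (move_right): buffer="prdddeho" (len 8), cursors c1@2 c2@8, authorship ........
After op 2 (move_right): buffer="prdddeho" (len 8), cursors c1@3 c2@8, authorship ........
After op 3 (insert('b')): buffer="prdbddehob" (len 10), cursors c1@4 c2@10, authorship ...1.....2
After op 4 (move_right): buffer="prdbddehob" (len 10), cursors c1@5 c2@10, authorship ...1.....2
After op 5 (move_left): buffer="prdbddehob" (len 10), cursors c1@4 c2@9, authorship ...1.....2
After op 6 (move_left): buffer="prdbddehob" (len 10), cursors c1@3 c2@8, authorship ...1.....2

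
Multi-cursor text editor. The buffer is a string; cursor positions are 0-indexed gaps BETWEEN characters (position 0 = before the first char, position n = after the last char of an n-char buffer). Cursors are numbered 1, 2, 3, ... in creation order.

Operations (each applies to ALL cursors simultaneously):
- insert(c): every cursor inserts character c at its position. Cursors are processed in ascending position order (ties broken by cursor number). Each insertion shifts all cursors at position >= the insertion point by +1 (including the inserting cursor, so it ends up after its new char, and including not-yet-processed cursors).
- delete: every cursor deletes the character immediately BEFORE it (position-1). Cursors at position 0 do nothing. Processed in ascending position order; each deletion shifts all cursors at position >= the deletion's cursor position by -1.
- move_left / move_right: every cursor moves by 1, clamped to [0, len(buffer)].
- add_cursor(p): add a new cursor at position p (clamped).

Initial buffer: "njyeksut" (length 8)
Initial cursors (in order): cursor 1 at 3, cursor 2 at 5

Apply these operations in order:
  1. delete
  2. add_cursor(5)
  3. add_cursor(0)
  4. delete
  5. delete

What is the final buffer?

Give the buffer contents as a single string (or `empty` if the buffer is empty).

After op 1 (delete): buffer="njesut" (len 6), cursors c1@2 c2@3, authorship ......
After op 2 (add_cursor(5)): buffer="njesut" (len 6), cursors c1@2 c2@3 c3@5, authorship ......
After op 3 (add_cursor(0)): buffer="njesut" (len 6), cursors c4@0 c1@2 c2@3 c3@5, authorship ......
After op 4 (delete): buffer="nst" (len 3), cursors c4@0 c1@1 c2@1 c3@2, authorship ...
After op 5 (delete): buffer="t" (len 1), cursors c1@0 c2@0 c3@0 c4@0, authorship .

Answer: t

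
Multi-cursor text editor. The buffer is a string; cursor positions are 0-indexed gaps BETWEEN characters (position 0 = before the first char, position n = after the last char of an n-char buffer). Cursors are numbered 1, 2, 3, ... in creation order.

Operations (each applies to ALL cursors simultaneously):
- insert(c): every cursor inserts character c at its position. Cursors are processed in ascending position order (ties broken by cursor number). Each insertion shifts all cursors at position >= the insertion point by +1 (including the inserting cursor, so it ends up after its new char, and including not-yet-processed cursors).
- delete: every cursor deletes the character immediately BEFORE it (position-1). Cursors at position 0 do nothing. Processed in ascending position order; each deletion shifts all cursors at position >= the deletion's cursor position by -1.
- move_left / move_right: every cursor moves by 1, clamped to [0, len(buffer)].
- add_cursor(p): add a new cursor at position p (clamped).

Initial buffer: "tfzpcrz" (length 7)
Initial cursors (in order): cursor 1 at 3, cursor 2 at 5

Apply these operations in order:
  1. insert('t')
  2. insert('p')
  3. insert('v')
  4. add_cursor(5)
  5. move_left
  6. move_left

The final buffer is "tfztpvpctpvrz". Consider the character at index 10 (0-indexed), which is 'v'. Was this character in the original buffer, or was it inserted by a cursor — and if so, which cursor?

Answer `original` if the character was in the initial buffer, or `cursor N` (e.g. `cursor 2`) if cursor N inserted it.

Answer: cursor 2

Derivation:
After op 1 (insert('t')): buffer="tfztpctrz" (len 9), cursors c1@4 c2@7, authorship ...1..2..
After op 2 (insert('p')): buffer="tfztppctprz" (len 11), cursors c1@5 c2@9, authorship ...11..22..
After op 3 (insert('v')): buffer="tfztpvpctpvrz" (len 13), cursors c1@6 c2@11, authorship ...111..222..
After op 4 (add_cursor(5)): buffer="tfztpvpctpvrz" (len 13), cursors c3@5 c1@6 c2@11, authorship ...111..222..
After op 5 (move_left): buffer="tfztpvpctpvrz" (len 13), cursors c3@4 c1@5 c2@10, authorship ...111..222..
After op 6 (move_left): buffer="tfztpvpctpvrz" (len 13), cursors c3@3 c1@4 c2@9, authorship ...111..222..
Authorship (.=original, N=cursor N): . . . 1 1 1 . . 2 2 2 . .
Index 10: author = 2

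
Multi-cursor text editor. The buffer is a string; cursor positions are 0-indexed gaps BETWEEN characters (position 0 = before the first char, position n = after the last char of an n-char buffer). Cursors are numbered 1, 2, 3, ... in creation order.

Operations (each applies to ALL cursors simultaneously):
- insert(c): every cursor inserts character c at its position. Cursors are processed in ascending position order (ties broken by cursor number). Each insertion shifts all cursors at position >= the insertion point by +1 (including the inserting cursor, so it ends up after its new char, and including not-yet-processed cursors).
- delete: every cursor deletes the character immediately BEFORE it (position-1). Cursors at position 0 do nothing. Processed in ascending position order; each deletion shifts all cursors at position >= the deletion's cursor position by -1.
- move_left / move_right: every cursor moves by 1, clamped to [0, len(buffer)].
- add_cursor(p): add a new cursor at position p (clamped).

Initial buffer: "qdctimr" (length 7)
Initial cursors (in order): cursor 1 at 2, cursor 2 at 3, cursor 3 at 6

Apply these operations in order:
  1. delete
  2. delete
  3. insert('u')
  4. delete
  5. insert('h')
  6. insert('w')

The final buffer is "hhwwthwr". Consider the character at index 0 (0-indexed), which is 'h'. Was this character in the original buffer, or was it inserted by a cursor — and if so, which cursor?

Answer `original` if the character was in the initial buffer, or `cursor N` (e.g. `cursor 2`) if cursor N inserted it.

Answer: cursor 1

Derivation:
After op 1 (delete): buffer="qtir" (len 4), cursors c1@1 c2@1 c3@3, authorship ....
After op 2 (delete): buffer="tr" (len 2), cursors c1@0 c2@0 c3@1, authorship ..
After op 3 (insert('u')): buffer="uutur" (len 5), cursors c1@2 c2@2 c3@4, authorship 12.3.
After op 4 (delete): buffer="tr" (len 2), cursors c1@0 c2@0 c3@1, authorship ..
After op 5 (insert('h')): buffer="hhthr" (len 5), cursors c1@2 c2@2 c3@4, authorship 12.3.
After op 6 (insert('w')): buffer="hhwwthwr" (len 8), cursors c1@4 c2@4 c3@7, authorship 1212.33.
Authorship (.=original, N=cursor N): 1 2 1 2 . 3 3 .
Index 0: author = 1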